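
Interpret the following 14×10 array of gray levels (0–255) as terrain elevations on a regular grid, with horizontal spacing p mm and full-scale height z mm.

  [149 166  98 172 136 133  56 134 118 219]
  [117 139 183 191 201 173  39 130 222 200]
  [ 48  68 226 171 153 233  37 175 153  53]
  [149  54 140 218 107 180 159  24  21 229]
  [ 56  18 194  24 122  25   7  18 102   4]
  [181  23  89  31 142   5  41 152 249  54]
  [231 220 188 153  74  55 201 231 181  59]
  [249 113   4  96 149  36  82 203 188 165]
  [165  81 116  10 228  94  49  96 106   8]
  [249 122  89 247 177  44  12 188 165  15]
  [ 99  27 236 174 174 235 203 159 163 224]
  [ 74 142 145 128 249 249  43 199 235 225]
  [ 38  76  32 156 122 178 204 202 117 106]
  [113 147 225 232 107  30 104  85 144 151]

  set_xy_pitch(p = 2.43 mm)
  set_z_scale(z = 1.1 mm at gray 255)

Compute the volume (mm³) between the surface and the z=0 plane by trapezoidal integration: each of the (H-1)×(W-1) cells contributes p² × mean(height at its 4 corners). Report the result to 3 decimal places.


height_mm = gray/255 × 1.1; cell vol = 2.43² × mean(4 corners)
unit = 2.43² × 1.1 / (4×255) = 0.00636803 mm³ per gray-sum
row 0: Σ corner-gray over 9 cells = 5267  → 33.5404
row 1: Σ corner-gray over 9 cells = 5406  → 34.4256
row 2: Σ corner-gray over 9 cells = 4717  → 30.0380
row 3: Σ corner-gray over 9 cells = 3264  → 20.7852
row 4: Σ corner-gray over 9 cells = 2779  → 17.6968
row 5: Σ corner-gray over 9 cells = 4595  → 29.2611
row 6: Σ corner-gray over 9 cells = 5052  → 32.1713
row 7: Σ corner-gray over 9 cells = 3889  → 24.7653
row 8: Σ corner-gray over 9 cells = 4085  → 26.0134
row 9: Σ corner-gray over 9 cells = 5417  → 34.4956
row 10: Σ corner-gray over 9 cells = 6144  → 39.1252
row 11: Σ corner-gray over 9 cells = 5397  → 34.3683
row 12: Σ corner-gray over 9 cells = 4730  → 30.1208
Σ rows: total corner-gray = 60742  → 386.8068 mm³

386.807


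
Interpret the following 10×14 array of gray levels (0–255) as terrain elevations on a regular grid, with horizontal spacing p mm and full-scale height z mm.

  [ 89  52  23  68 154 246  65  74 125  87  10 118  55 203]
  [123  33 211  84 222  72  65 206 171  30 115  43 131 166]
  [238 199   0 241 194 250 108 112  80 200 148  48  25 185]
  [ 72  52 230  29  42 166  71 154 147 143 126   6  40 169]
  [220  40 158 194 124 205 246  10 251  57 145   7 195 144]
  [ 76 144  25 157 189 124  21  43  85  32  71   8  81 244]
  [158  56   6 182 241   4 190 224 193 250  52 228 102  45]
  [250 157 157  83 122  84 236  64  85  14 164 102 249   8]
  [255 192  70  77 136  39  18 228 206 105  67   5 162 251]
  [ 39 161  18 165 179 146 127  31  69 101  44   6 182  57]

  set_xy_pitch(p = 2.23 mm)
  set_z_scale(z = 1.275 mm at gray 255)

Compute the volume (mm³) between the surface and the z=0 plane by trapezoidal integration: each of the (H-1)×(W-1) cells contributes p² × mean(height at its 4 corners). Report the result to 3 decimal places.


height_mm = gray/255 × 1.275; cell vol = 2.23² × mean(4 corners)
unit = 2.23² × 1.275 / (4×255) = 0.00621612 mm³ per gray-sum
row 0: Σ corner-gray over 13 cells = 5501  → 34.1949
row 1: Σ corner-gray over 13 cells = 6688  → 41.5734
row 2: Σ corner-gray over 13 cells = 6286  → 39.0746
row 3: Σ corner-gray over 13 cells = 6281  → 39.0435
row 4: Σ corner-gray over 13 cells = 5908  → 36.7249
row 5: Σ corner-gray over 13 cells = 5939  → 36.9176
row 6: Σ corner-gray over 13 cells = 6951  → 43.2083
row 7: Σ corner-gray over 13 cells = 6408  → 39.8329
row 8: Σ corner-gray over 13 cells = 5670  → 35.2454
Σ rows: total corner-gray = 55632  → 345.8155 mm³

345.815


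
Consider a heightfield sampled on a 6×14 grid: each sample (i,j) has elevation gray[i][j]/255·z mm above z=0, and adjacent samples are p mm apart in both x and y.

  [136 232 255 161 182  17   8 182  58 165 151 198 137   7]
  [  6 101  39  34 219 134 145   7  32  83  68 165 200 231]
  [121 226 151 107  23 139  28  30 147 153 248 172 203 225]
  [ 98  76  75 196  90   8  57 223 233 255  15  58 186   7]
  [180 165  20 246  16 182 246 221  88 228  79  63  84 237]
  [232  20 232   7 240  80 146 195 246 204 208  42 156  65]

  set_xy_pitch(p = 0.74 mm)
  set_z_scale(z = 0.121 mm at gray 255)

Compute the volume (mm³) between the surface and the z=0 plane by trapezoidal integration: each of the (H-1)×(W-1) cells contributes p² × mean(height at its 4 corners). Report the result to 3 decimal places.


2.179

height_mm = gray/255 × 0.121; cell vol = 0.74² × mean(4 corners)
unit = 0.74² × 0.121 / (4×255) = 6.49604e-05 mm³ per gray-sum
row 0: Σ corner-gray over 13 cells = 6326  → 0.4109
row 1: Σ corner-gray over 13 cells = 6291  → 0.4087
row 2: Σ corner-gray over 13 cells = 6649  → 0.4319
row 3: Σ corner-gray over 13 cells = 6742  → 0.4380
row 4: Σ corner-gray over 13 cells = 7542  → 0.4899
Σ rows: total corner-gray = 33550  → 2.1794 mm³


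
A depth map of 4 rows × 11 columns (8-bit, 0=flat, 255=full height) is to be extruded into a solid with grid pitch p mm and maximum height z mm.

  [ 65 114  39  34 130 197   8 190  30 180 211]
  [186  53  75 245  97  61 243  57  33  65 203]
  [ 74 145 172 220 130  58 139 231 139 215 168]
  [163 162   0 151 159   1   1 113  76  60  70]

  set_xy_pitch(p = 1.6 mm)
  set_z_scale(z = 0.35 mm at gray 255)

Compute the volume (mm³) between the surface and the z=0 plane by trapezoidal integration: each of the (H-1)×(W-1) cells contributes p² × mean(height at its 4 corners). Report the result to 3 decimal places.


12.801

height_mm = gray/255 × 0.35; cell vol = 1.6² × mean(4 corners)
unit = 1.6² × 0.35 / (4×255) = 0.000878431 mm³ per gray-sum
row 0: Σ corner-gray over 10 cells = 4367  → 3.8361
row 1: Σ corner-gray over 10 cells = 5387  → 4.7321
row 2: Σ corner-gray over 10 cells = 4819  → 4.2332
Σ rows: total corner-gray = 14573  → 12.8014 mm³


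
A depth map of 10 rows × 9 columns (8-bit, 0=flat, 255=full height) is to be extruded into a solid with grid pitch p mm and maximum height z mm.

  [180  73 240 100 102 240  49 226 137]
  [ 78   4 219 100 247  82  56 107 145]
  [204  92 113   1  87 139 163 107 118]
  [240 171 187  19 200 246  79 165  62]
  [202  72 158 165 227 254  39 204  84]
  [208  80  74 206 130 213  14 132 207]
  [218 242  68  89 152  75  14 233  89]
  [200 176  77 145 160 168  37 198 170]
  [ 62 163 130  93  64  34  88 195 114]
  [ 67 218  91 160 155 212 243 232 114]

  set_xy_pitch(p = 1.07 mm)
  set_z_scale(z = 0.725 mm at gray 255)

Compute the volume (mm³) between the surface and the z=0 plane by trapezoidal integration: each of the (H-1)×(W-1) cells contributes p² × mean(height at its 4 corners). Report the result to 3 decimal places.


31.407

height_mm = gray/255 × 0.725; cell vol = 1.07² × mean(4 corners)
unit = 1.07² × 0.725 / (4×255) = 0.000813777 mm³ per gray-sum
row 0: Σ corner-gray over 8 cells = 4230  → 3.4423
row 1: Σ corner-gray over 8 cells = 3579  → 2.9125
row 2: Σ corner-gray over 8 cells = 4162  → 3.3869
row 3: Σ corner-gray over 8 cells = 4960  → 4.0363
row 4: Σ corner-gray over 8 cells = 4637  → 3.7735
row 5: Σ corner-gray over 8 cells = 4166  → 3.3902
row 6: Σ corner-gray over 8 cells = 4345  → 3.5359
row 7: Σ corner-gray over 8 cells = 4002  → 3.2567
row 8: Σ corner-gray over 8 cells = 4513  → 3.6726
Σ rows: total corner-gray = 38594  → 31.4069 mm³


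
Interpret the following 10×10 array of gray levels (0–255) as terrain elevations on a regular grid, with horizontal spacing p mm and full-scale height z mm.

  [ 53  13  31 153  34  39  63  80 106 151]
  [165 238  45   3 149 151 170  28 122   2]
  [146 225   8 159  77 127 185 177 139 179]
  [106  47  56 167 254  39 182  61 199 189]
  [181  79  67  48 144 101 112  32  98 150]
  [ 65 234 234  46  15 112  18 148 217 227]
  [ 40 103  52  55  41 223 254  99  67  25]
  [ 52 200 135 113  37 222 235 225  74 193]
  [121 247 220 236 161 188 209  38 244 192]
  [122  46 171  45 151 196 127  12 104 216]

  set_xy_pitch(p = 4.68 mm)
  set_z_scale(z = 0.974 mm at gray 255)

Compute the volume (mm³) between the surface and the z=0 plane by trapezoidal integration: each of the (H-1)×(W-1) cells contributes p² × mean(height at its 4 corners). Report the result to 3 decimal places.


height_mm = gray/255 × 0.974; cell vol = 4.68² × mean(4 corners)
unit = 4.68² × 0.974 / (4×255) = 0.0209146 mm³ per gray-sum
row 0: Σ corner-gray over 9 cells = 3221  → 67.3661
row 1: Σ corner-gray over 9 cells = 4498  → 94.0741
row 2: Σ corner-gray over 9 cells = 4824  → 100.8922
row 3: Σ corner-gray over 9 cells = 3998  → 83.6167
row 4: Σ corner-gray over 9 cells = 4033  → 84.3488
row 5: Σ corner-gray over 9 cells = 4193  → 87.6951
row 6: Σ corner-gray over 9 cells = 4580  → 95.7891
row 7: Σ corner-gray over 9 cells = 6126  → 128.1231
row 8: Σ corner-gray over 9 cells = 5441  → 113.7966
Σ rows: total corner-gray = 40914  → 855.7018 mm³

855.702


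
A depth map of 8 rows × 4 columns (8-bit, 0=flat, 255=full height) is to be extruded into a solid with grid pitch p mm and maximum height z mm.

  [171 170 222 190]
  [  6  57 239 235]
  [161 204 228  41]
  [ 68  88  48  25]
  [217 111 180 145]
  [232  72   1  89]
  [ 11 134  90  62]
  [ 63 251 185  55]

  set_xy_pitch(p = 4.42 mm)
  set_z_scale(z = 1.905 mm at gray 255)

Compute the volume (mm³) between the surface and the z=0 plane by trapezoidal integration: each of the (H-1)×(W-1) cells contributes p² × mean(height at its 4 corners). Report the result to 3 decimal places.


384.100

height_mm = gray/255 × 1.905; cell vol = 4.42² × mean(4 corners)
unit = 4.42² × 1.905 / (4×255) = 0.0364871 mm³ per gray-sum
row 0: Σ corner-gray over 3 cells = 1978  → 72.1715
row 1: Σ corner-gray over 3 cells = 1899  → 69.2890
row 2: Σ corner-gray over 3 cells = 1431  → 52.2130
row 3: Σ corner-gray over 3 cells = 1309  → 47.7616
row 4: Σ corner-gray over 3 cells = 1411  → 51.4833
row 5: Σ corner-gray over 3 cells = 988  → 36.0493
row 6: Σ corner-gray over 3 cells = 1511  → 55.1320
Σ rows: total corner-gray = 10527  → 384.0997 mm³


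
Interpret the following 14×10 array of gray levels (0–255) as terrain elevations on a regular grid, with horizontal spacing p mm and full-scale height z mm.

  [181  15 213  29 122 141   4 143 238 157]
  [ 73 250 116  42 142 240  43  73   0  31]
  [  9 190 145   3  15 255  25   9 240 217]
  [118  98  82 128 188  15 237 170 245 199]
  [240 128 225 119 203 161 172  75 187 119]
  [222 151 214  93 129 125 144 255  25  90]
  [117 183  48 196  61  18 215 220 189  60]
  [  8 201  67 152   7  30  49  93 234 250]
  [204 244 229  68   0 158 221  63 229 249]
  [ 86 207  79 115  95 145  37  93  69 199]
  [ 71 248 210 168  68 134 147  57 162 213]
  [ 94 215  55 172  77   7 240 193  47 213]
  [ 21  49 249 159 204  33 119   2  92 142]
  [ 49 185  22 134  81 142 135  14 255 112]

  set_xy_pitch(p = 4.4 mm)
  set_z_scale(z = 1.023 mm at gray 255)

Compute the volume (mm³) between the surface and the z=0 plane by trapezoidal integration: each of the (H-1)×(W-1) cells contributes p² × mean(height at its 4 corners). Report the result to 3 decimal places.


1177.657

height_mm = gray/255 × 1.023; cell vol = 4.4² × mean(4 corners)
unit = 4.4² × 1.023 / (4×255) = 0.0194169 mm³ per gray-sum
row 0: Σ corner-gray over 9 cells = 4064  → 78.9104
row 1: Σ corner-gray over 9 cells = 3906  → 75.8426
row 2: Σ corner-gray over 9 cells = 4633  → 89.9587
row 3: Σ corner-gray over 9 cells = 5542  → 107.6087
row 4: Σ corner-gray over 9 cells = 5483  → 106.4631
row 5: Σ corner-gray over 9 cells = 5021  → 97.4925
row 6: Σ corner-gray over 9 cells = 4361  → 84.6773
row 7: Σ corner-gray over 9 cells = 4801  → 93.2207
row 8: Σ corner-gray over 9 cells = 4842  → 94.0168
row 9: Σ corner-gray over 9 cells = 4637  → 90.0364
row 10: Σ corner-gray over 9 cells = 4991  → 96.9100
row 11: Σ corner-gray over 9 cells = 4296  → 83.4152
row 12: Σ corner-gray over 9 cells = 4074  → 79.1046
Σ rows: total corner-gray = 60651  → 1177.6569 mm³


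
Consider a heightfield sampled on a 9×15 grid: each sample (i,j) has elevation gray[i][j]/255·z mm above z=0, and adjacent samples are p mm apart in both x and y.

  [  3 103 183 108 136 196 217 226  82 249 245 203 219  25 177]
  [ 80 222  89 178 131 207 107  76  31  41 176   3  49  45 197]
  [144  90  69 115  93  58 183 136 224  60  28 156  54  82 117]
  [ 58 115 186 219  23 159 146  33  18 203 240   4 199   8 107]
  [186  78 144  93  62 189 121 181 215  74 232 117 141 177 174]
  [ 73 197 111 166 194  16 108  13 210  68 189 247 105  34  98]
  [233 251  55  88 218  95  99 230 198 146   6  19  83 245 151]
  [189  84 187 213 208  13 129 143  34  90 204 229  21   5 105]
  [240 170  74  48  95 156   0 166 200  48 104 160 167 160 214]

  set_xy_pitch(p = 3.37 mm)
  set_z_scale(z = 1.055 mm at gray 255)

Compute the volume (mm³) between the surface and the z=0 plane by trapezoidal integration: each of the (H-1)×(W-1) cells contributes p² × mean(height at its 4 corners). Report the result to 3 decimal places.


height_mm = gray/255 × 1.055; cell vol = 3.37² × mean(4 corners)
unit = 3.37² × 1.055 / (4×255) = 0.0117466 mm³ per gray-sum
row 0: Σ corner-gray over 14 cells = 7551  → 88.6986
row 1: Σ corner-gray over 14 cells = 5944  → 69.8218
row 2: Σ corner-gray over 14 cells = 6228  → 73.1578
row 3: Σ corner-gray over 14 cells = 7279  → 85.5035
row 4: Σ corner-gray over 14 cells = 7495  → 88.0407
row 5: Σ corner-gray over 14 cells = 7337  → 86.1848
row 6: Σ corner-gray over 14 cells = 7264  → 85.3273
row 7: Σ corner-gray over 14 cells = 6964  → 81.8033
Σ rows: total corner-gray = 56062  → 658.5378 mm³

658.538


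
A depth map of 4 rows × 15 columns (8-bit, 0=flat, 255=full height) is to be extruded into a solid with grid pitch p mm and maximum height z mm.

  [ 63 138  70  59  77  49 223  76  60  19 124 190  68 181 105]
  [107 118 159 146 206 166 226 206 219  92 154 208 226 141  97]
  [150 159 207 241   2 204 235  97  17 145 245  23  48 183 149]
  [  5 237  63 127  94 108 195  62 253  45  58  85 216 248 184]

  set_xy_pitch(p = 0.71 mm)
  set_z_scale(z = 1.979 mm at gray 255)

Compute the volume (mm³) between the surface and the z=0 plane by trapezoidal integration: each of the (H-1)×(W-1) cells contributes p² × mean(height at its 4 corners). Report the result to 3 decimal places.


23.380

height_mm = gray/255 × 1.979; cell vol = 0.71² × mean(4 corners)
unit = 0.71² × 1.979 / (4×255) = 0.000978053 mm³ per gray-sum
row 0: Σ corner-gray over 14 cells = 7574  → 7.4078
row 1: Σ corner-gray over 14 cells = 8649  → 8.4592
row 2: Σ corner-gray over 14 cells = 7682  → 7.5134
Σ rows: total corner-gray = 23905  → 23.3804 mm³


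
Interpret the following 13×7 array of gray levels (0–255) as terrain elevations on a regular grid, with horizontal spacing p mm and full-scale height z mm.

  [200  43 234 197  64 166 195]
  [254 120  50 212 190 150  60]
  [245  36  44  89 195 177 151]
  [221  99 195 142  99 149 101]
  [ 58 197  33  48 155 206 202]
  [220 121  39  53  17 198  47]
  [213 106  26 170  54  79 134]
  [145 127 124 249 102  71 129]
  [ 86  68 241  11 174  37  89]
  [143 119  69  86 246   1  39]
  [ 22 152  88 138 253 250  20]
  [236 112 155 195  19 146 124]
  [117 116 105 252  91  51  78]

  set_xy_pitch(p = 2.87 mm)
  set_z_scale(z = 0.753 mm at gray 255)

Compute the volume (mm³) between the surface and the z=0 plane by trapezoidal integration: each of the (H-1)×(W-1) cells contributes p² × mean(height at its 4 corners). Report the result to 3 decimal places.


height_mm = gray/255 × 0.753; cell vol = 2.87² × mean(4 corners)
unit = 2.87² × 0.753 / (4×255) = 0.00608077 mm³ per gray-sum
row 0: Σ corner-gray over 6 cells = 3561  → 21.6536
row 1: Σ corner-gray over 6 cells = 3236  → 19.6774
row 2: Σ corner-gray over 6 cells = 3168  → 19.2639
row 3: Σ corner-gray over 6 cells = 3228  → 19.6287
row 4: Σ corner-gray over 6 cells = 2661  → 16.1809
row 5: Σ corner-gray over 6 cells = 2340  → 14.2290
row 6: Σ corner-gray over 6 cells = 2837  → 17.2511
row 7: Σ corner-gray over 6 cells = 2857  → 17.3728
row 8: Σ corner-gray over 6 cells = 2461  → 14.9648
row 9: Σ corner-gray over 6 cells = 3028  → 18.4126
row 10: Σ corner-gray over 6 cells = 3418  → 20.7841
row 11: Σ corner-gray over 6 cells = 3039  → 18.4795
Σ rows: total corner-gray = 35834  → 217.8983 mm³

217.898


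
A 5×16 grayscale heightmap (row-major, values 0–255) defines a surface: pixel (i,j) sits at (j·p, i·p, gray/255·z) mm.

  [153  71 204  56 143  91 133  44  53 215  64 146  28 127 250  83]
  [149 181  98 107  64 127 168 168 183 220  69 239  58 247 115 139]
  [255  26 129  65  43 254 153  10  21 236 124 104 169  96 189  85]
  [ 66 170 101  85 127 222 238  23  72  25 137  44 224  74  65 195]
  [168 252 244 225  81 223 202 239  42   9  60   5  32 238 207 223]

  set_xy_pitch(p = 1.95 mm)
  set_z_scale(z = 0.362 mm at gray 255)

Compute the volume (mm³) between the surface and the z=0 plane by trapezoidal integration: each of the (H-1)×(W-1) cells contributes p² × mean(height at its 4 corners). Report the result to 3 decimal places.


height_mm = gray/255 × 0.362; cell vol = 1.95² × mean(4 corners)
unit = 1.95² × 0.362 / (4×255) = 0.00134951 mm³ per gray-sum
row 0: Σ corner-gray over 15 cells = 7862  → 10.6099
row 1: Σ corner-gray over 15 cells = 7954  → 10.7340
row 2: Σ corner-gray over 15 cells = 7053  → 9.5181
row 3: Σ corner-gray over 15 cells = 7984  → 10.7745
Σ rows: total corner-gray = 30853  → 41.6366 mm³

41.637


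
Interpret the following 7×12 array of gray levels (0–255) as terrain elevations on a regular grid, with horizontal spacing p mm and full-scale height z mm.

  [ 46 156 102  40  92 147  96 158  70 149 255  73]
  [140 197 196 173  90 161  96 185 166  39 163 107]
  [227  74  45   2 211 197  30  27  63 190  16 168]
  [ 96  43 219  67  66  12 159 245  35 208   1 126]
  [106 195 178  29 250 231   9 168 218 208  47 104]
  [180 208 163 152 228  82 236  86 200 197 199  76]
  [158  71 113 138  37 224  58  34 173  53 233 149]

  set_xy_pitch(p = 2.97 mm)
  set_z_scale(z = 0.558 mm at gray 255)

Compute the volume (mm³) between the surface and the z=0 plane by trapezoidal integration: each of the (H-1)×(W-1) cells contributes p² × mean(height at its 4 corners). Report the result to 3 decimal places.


166.597

height_mm = gray/255 × 0.558; cell vol = 2.97² × mean(4 corners)
unit = 2.97² × 0.558 / (4×255) = 0.00482555 mm³ per gray-sum
row 0: Σ corner-gray over 11 cells = 5828  → 28.1233
row 1: Σ corner-gray over 11 cells = 5284  → 25.4982
row 2: Σ corner-gray over 11 cells = 4437  → 21.4110
row 3: Σ corner-gray over 11 cells = 5608  → 27.0617
row 4: Σ corner-gray over 11 cells = 7034  → 33.9429
row 5: Σ corner-gray over 11 cells = 6333  → 30.5602
Σ rows: total corner-gray = 34524  → 166.5973 mm³


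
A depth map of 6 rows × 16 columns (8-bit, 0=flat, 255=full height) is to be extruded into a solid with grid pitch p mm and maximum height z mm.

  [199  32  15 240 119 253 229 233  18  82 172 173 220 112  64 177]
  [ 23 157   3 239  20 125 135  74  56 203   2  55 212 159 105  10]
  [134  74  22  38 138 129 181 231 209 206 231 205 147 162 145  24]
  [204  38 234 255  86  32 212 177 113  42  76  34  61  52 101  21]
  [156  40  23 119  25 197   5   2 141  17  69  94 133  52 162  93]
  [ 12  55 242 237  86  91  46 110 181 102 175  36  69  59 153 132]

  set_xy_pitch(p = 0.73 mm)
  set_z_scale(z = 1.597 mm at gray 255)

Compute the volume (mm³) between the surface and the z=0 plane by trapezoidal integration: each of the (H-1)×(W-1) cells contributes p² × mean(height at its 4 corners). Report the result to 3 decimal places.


height_mm = gray/255 × 1.597; cell vol = 0.73² × mean(4 corners)
unit = 0.73² × 1.597 / (4×255) = 0.000834354 mm³ per gray-sum
row 0: Σ corner-gray over 15 cells = 7423  → 6.1934
row 1: Σ corner-gray over 15 cells = 7517  → 6.2718
row 2: Σ corner-gray over 15 cells = 7645  → 6.3786
row 3: Σ corner-gray over 15 cells = 5658  → 4.7208
row 4: Σ corner-gray over 15 cells = 5835  → 4.8685
Σ rows: total corner-gray = 34078  → 28.4331 mm³

28.433


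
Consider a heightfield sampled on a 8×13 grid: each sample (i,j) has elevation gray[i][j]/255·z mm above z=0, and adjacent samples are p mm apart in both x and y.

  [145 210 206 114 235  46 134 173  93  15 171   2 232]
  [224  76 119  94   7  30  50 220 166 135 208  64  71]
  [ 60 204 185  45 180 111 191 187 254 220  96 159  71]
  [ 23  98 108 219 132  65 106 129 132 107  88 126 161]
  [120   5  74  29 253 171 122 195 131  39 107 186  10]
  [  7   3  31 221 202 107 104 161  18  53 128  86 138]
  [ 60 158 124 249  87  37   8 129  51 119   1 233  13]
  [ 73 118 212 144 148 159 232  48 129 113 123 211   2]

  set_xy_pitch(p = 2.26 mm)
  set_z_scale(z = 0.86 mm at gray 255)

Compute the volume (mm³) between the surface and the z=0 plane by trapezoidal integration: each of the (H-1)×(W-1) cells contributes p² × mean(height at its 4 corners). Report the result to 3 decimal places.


172.997

height_mm = gray/255 × 0.86; cell vol = 2.26² × mean(4 corners)
unit = 2.26² × 0.86 / (4×255) = 0.00430641 mm³ per gray-sum
row 0: Σ corner-gray over 12 cells = 5808  → 25.0116
row 1: Σ corner-gray over 12 cells = 6428  → 27.6816
row 2: Σ corner-gray over 12 cells = 6599  → 28.4180
row 3: Σ corner-gray over 12 cells = 5558  → 23.9350
row 4: Σ corner-gray over 12 cells = 5127  → 22.0790
row 5: Σ corner-gray over 12 cells = 4838  → 20.8344
row 6: Σ corner-gray over 12 cells = 5814  → 25.0375
Σ rows: total corner-gray = 40172  → 172.9970 mm³


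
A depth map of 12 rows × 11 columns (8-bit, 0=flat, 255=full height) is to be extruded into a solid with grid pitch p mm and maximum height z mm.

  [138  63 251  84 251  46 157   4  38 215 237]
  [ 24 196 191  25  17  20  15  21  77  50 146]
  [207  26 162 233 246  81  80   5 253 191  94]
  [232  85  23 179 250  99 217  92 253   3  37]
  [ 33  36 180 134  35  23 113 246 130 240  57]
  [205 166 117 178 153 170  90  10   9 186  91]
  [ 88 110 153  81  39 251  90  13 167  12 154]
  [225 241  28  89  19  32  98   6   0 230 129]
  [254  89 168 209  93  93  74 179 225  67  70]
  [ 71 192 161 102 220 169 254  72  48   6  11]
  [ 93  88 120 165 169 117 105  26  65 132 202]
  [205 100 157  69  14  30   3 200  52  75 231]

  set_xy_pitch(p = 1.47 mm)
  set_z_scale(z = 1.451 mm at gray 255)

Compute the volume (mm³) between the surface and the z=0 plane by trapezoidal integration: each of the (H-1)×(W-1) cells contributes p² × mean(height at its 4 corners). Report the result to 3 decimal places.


156.057

height_mm = gray/255 × 1.451; cell vol = 1.47² × mean(4 corners)
unit = 1.47² × 1.451 / (4×255) = 0.00307399 mm³ per gray-sum
row 0: Σ corner-gray over 10 cells = 3987  → 12.2560
row 1: Σ corner-gray over 10 cells = 4249  → 13.0614
row 2: Σ corner-gray over 10 cells = 5526  → 16.9868
row 3: Σ corner-gray over 10 cells = 5035  → 15.4775
row 4: Σ corner-gray over 10 cells = 4818  → 14.8105
row 5: Σ corner-gray over 10 cells = 4528  → 13.9190
row 6: Σ corner-gray over 10 cells = 3914  → 12.0316
row 7: Σ corner-gray over 10 cells = 4558  → 14.0112
row 8: Σ corner-gray over 10 cells = 5248  → 16.1323
row 9: Σ corner-gray over 10 cells = 4799  → 14.7521
row 10: Σ corner-gray over 10 cells = 4105  → 12.6187
Σ rows: total corner-gray = 50767  → 156.0571 mm³


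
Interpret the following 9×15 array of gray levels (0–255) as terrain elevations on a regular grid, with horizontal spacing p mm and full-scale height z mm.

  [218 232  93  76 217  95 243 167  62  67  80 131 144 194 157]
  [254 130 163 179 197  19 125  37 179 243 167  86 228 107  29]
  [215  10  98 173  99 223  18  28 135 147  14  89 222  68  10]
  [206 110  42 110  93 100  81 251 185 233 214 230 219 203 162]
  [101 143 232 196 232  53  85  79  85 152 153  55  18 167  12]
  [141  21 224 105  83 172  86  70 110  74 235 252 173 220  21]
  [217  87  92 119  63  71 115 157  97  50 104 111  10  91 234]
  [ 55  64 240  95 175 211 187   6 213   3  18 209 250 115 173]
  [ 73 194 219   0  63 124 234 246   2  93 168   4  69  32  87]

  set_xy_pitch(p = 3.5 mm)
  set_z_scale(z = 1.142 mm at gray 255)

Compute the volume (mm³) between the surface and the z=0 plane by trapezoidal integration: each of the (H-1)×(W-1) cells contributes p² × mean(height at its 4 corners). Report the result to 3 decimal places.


height_mm = gray/255 × 1.142; cell vol = 3.5² × mean(4 corners)
unit = 3.5² × 1.142 / (4×255) = 0.0137152 mm³ per gray-sum
row 0: Σ corner-gray over 14 cells = 7980  → 109.4473
row 1: Σ corner-gray over 14 cells = 6876  → 94.3057
row 2: Σ corner-gray over 14 cells = 7383  → 101.2593
row 3: Σ corner-gray over 14 cells = 7923  → 108.6655
row 4: Σ corner-gray over 14 cells = 7225  → 99.0923
row 5: Σ corner-gray over 14 cells = 6597  → 90.4791
row 6: Σ corner-gray over 14 cells = 6585  → 90.3146
row 7: Σ corner-gray over 14 cells = 6856  → 94.0314
Σ rows: total corner-gray = 57425  → 787.5951 mm³

787.595


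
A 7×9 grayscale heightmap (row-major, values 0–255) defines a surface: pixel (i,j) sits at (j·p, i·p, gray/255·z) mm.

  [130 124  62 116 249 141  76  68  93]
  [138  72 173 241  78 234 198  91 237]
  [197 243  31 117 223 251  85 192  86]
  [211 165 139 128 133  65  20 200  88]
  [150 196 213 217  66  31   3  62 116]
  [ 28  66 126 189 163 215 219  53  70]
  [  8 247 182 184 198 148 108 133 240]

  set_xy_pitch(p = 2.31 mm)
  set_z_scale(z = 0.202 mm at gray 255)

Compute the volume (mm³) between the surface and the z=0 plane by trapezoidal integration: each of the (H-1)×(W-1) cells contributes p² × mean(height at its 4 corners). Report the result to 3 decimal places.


28.297

height_mm = gray/255 × 0.202; cell vol = 2.31² × mean(4 corners)
unit = 2.31² × 0.202 / (4×255) = 0.00105676 mm³ per gray-sum
row 0: Σ corner-gray over 8 cells = 4444  → 4.6962
row 1: Σ corner-gray over 8 cells = 5116  → 5.4064
row 2: Σ corner-gray over 8 cells = 4566  → 4.8252
row 3: Σ corner-gray over 8 cells = 3841  → 4.0590
row 4: Σ corner-gray over 8 cells = 4002  → 4.2291
row 5: Σ corner-gray over 8 cells = 4808  → 5.0809
Σ rows: total corner-gray = 26777  → 28.2968 mm³


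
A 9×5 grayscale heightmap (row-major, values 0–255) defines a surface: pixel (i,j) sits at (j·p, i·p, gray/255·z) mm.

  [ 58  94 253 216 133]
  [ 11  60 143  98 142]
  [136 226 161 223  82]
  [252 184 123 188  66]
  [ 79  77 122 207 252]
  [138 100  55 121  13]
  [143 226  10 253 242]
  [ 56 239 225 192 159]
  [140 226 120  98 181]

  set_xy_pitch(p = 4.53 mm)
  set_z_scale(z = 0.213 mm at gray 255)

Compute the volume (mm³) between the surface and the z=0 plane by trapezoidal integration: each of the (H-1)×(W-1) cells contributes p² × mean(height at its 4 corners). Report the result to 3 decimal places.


81.420

height_mm = gray/255 × 0.213; cell vol = 4.53² × mean(4 corners)
unit = 4.53² × 0.213 / (4×255) = 0.00428525 mm³ per gray-sum
row 0: Σ corner-gray over 4 cells = 2072  → 8.8790
row 1: Σ corner-gray over 4 cells = 2193  → 9.3975
row 2: Σ corner-gray over 4 cells = 2746  → 11.7673
row 3: Σ corner-gray over 4 cells = 2451  → 10.5031
row 4: Σ corner-gray over 4 cells = 1846  → 7.9106
row 5: Σ corner-gray over 4 cells = 2066  → 8.8533
row 6: Σ corner-gray over 4 cells = 2890  → 12.3844
row 7: Σ corner-gray over 4 cells = 2736  → 11.7244
Σ rows: total corner-gray = 19000  → 81.4197 mm³


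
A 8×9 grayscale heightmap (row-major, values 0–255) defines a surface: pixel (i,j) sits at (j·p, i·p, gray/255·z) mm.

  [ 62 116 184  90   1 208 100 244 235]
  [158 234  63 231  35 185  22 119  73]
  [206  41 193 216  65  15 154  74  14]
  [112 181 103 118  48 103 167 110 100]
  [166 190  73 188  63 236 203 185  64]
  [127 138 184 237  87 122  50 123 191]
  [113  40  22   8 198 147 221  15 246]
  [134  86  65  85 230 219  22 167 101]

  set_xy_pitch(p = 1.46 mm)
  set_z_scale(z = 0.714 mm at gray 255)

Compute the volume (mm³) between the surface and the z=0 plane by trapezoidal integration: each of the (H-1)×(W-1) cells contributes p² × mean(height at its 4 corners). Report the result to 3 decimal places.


height_mm = gray/255 × 0.714; cell vol = 1.46² × mean(4 corners)
unit = 1.46² × 0.714 / (4×255) = 0.00149212 mm³ per gray-sum
row 0: Σ corner-gray over 8 cells = 4192  → 6.2550
row 1: Σ corner-gray over 8 cells = 3745  → 5.5880
row 2: Σ corner-gray over 8 cells = 3608  → 5.3836
row 3: Σ corner-gray over 8 cells = 4378  → 6.5325
row 4: Σ corner-gray over 8 cells = 4706  → 7.0219
row 5: Σ corner-gray over 8 cells = 3861  → 5.7611
row 6: Σ corner-gray over 8 cells = 3644  → 5.4373
Σ rows: total corner-gray = 28134  → 41.9793 mm³

41.979


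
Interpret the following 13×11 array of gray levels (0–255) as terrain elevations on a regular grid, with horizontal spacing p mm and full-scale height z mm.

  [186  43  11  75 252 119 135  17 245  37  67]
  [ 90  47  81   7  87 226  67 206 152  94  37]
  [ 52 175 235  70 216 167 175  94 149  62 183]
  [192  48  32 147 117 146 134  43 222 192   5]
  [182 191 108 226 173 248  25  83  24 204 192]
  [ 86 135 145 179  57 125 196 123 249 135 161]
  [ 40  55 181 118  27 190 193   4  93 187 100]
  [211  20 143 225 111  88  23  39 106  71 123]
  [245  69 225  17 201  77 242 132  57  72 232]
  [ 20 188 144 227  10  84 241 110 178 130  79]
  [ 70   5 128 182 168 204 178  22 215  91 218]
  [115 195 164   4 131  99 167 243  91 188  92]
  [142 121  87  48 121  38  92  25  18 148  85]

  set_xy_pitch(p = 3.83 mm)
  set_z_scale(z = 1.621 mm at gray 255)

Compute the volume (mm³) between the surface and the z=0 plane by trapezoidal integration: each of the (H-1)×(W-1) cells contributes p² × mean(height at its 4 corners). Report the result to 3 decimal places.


height_mm = gray/255 × 1.621; cell vol = 3.83² × mean(4 corners)
unit = 3.83² × 1.621 / (4×255) = 0.023312 mm³ per gray-sum
row 0: Σ corner-gray over 10 cells = 4182  → 97.4910
row 1: Σ corner-gray over 10 cells = 4982  → 116.1406
row 2: Σ corner-gray over 10 cells = 5280  → 123.0876
row 3: Σ corner-gray over 10 cells = 5297  → 123.4839
row 4: Σ corner-gray over 10 cells = 5873  → 136.9116
row 5: Σ corner-gray over 10 cells = 5171  → 120.5466
row 6: Σ corner-gray over 10 cells = 4222  → 98.4235
row 7: Σ corner-gray over 10 cells = 4647  → 108.3311
row 8: Σ corner-gray over 10 cells = 5384  → 125.5121
row 9: Σ corner-gray over 10 cells = 5397  → 125.8151
row 10: Σ corner-gray over 10 cells = 5445  → 126.9341
row 11: Σ corner-gray over 10 cells = 4394  → 102.4331
Σ rows: total corner-gray = 60274  → 1405.1103 mm³

1405.110


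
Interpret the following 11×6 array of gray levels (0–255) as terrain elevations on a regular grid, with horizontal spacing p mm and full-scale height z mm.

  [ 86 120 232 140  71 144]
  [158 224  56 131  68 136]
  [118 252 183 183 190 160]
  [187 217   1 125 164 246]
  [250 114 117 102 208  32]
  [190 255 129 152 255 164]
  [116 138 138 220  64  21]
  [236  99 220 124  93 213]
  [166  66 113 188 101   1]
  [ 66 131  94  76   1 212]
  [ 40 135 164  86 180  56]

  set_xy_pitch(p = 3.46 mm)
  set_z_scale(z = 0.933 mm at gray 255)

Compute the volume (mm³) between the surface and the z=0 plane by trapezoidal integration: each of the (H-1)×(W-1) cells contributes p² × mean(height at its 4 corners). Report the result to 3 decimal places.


height_mm = gray/255 × 0.933; cell vol = 3.46² × mean(4 corners)
unit = 3.46² × 0.933 / (4×255) = 0.0109505 mm³ per gray-sum
row 0: Σ corner-gray over 5 cells = 2608  → 28.5589
row 1: Σ corner-gray over 5 cells = 3146  → 34.4503
row 2: Σ corner-gray over 5 cells = 3341  → 36.5856
row 3: Σ corner-gray over 5 cells = 2811  → 30.7818
row 4: Σ corner-gray over 5 cells = 3300  → 36.1366
row 5: Σ corner-gray over 5 cells = 3193  → 34.9649
row 6: Σ corner-gray over 5 cells = 2778  → 30.4205
row 7: Σ corner-gray over 5 cells = 2624  → 28.7341
row 8: Σ corner-gray over 5 cells = 1985  → 21.7367
row 9: Σ corner-gray over 5 cells = 2108  → 23.0836
Σ rows: total corner-gray = 27894  → 305.4531 mm³

305.453


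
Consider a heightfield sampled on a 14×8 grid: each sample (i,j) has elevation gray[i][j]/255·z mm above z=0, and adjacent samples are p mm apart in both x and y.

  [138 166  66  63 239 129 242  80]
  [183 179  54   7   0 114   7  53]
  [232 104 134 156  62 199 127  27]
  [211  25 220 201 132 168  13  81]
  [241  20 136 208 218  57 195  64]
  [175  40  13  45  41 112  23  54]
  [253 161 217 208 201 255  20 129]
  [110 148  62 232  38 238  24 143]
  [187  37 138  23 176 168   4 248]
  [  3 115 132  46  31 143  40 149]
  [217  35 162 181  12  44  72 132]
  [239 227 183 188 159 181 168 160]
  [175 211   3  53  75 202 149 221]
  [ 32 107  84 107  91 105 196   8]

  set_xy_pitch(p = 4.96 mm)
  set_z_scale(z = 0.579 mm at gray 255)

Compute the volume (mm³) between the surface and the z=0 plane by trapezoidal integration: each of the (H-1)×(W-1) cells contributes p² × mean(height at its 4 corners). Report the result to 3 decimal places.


height_mm = gray/255 × 0.579; cell vol = 4.96² × mean(4 corners)
unit = 4.96² × 0.579 / (4×255) = 0.013965 mm³ per gray-sum
row 0: Σ corner-gray over 7 cells = 2986  → 41.6996
row 1: Σ corner-gray over 7 cells = 2781  → 38.8367
row 2: Σ corner-gray over 7 cells = 3633  → 50.7349
row 3: Σ corner-gray over 7 cells = 3783  → 52.8297
row 4: Σ corner-gray over 7 cells = 2750  → 38.4038
row 5: Σ corner-gray over 7 cells = 3283  → 45.8472
row 6: Σ corner-gray over 7 cells = 4243  → 59.2536
row 7: Σ corner-gray over 7 cells = 3264  → 45.5818
row 8: Σ corner-gray over 7 cells = 2693  → 37.6078
row 9: Σ corner-gray over 7 cells = 2527  → 35.2896
row 10: Σ corner-gray over 7 cells = 3972  → 55.4691
row 11: Σ corner-gray over 7 cells = 4393  → 61.3484
row 12: Σ corner-gray over 7 cells = 3202  → 44.7160
Σ rows: total corner-gray = 43510  → 607.6183 mm³

607.618


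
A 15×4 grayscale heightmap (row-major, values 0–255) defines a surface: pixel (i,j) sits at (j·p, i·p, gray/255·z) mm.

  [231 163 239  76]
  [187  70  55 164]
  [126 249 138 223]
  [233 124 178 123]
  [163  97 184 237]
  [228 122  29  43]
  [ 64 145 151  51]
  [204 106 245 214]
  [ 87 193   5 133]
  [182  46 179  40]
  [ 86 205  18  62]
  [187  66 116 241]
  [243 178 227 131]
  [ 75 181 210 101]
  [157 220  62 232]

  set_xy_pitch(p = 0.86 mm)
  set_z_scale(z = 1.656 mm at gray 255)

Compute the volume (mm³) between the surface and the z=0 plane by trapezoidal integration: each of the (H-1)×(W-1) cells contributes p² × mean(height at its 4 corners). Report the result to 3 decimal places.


height_mm = gray/255 × 1.656; cell vol = 0.86² × mean(4 corners)
unit = 0.86² × 1.656 / (4×255) = 0.00120076 mm³ per gray-sum
row 0: Σ corner-gray over 3 cells = 1712  → 2.0557
row 1: Σ corner-gray over 3 cells = 1724  → 2.0701
row 2: Σ corner-gray over 3 cells = 2083  → 2.5012
row 3: Σ corner-gray over 3 cells = 1922  → 2.3079
row 4: Σ corner-gray over 3 cells = 1535  → 1.8432
row 5: Σ corner-gray over 3 cells = 1280  → 1.5370
row 6: Σ corner-gray over 3 cells = 1827  → 2.1938
row 7: Σ corner-gray over 3 cells = 1736  → 2.0845
row 8: Σ corner-gray over 3 cells = 1288  → 1.5466
row 9: Σ corner-gray over 3 cells = 1266  → 1.5202
row 10: Σ corner-gray over 3 cells = 1386  → 1.6643
row 11: Σ corner-gray over 3 cells = 1976  → 2.3727
row 12: Σ corner-gray over 3 cells = 2142  → 2.5720
row 13: Σ corner-gray over 3 cells = 1911  → 2.2947
Σ rows: total corner-gray = 23788  → 28.5637 mm³

28.564


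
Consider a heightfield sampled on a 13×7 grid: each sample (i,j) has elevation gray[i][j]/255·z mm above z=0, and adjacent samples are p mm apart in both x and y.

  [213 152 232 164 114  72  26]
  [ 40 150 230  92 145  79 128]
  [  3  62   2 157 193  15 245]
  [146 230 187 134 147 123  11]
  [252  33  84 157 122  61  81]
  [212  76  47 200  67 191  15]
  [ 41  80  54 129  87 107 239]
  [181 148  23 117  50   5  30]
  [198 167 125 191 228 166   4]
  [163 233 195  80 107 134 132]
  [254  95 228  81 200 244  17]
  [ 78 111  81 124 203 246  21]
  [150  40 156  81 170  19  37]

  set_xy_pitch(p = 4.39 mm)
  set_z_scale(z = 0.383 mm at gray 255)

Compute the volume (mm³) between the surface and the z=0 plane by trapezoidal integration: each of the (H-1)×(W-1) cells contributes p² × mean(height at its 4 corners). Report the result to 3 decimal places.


259.790

height_mm = gray/255 × 0.383; cell vol = 4.39² × mean(4 corners)
unit = 4.39² × 0.383 / (4×255) = 0.00723648 mm³ per gray-sum
row 0: Σ corner-gray over 6 cells = 3267  → 23.6416
row 1: Σ corner-gray over 6 cells = 2666  → 19.2925
row 2: Σ corner-gray over 6 cells = 2905  → 21.0220
row 3: Σ corner-gray over 6 cells = 3046  → 22.0423
row 4: Σ corner-gray over 6 cells = 2636  → 19.0754
row 5: Σ corner-gray over 6 cells = 2583  → 18.6918
row 6: Σ corner-gray over 6 cells = 2091  → 15.1315
row 7: Σ corner-gray over 6 cells = 2853  → 20.6457
row 8: Σ corner-gray over 6 cells = 3749  → 27.1296
row 9: Σ corner-gray over 6 cells = 3760  → 27.2092
row 10: Σ corner-gray over 6 cells = 3596  → 26.0224
row 11: Σ corner-gray over 6 cells = 2748  → 19.8859
Σ rows: total corner-gray = 35900  → 259.7898 mm³


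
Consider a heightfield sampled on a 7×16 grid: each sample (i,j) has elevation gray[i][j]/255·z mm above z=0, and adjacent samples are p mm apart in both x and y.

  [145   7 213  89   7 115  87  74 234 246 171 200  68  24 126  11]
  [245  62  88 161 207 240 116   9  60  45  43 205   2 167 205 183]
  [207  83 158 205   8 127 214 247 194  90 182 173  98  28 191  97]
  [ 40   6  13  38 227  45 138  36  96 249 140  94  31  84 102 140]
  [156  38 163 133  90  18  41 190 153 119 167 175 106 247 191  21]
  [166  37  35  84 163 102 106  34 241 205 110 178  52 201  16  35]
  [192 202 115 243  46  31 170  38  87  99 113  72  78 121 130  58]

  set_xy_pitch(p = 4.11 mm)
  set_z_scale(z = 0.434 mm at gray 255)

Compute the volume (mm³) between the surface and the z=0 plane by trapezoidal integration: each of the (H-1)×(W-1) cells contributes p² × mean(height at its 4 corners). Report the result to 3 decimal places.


height_mm = gray/255 × 0.434; cell vol = 4.11² × mean(4 corners)
unit = 4.11² × 0.434 / (4×255) = 0.00718742 mm³ per gray-sum
row 0: Σ corner-gray over 15 cells = 7126  → 51.2176
row 1: Σ corner-gray over 15 cells = 7948  → 57.1256
row 2: Σ corner-gray over 15 cells = 7078  → 50.8726
row 3: Σ corner-gray over 15 cells = 6617  → 47.5592
row 4: Σ corner-gray over 15 cells = 7168  → 51.5194
row 5: Σ corner-gray over 15 cells = 6669  → 47.9329
Σ rows: total corner-gray = 42606  → 306.2273 mm³

306.227


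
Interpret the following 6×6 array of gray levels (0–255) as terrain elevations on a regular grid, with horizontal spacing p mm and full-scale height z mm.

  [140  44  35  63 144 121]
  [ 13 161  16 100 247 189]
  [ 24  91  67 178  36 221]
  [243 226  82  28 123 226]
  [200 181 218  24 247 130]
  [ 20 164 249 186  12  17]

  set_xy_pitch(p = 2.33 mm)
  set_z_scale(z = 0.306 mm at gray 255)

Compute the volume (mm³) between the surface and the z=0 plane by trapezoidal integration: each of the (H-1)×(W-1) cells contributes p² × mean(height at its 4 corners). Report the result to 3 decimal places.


height_mm = gray/255 × 0.306; cell vol = 2.33² × mean(4 corners)
unit = 2.33² × 0.306 / (4×255) = 0.00162867 mm³ per gray-sum
row 0: Σ corner-gray over 5 cells = 2083  → 3.3925
row 1: Σ corner-gray over 5 cells = 2239  → 3.6466
row 2: Σ corner-gray over 5 cells = 2376  → 3.8697
row 3: Σ corner-gray over 5 cells = 3057  → 4.9788
row 4: Σ corner-gray over 5 cells = 2929  → 4.7704
Σ rows: total corner-gray = 12684  → 20.6581 mm³

20.658


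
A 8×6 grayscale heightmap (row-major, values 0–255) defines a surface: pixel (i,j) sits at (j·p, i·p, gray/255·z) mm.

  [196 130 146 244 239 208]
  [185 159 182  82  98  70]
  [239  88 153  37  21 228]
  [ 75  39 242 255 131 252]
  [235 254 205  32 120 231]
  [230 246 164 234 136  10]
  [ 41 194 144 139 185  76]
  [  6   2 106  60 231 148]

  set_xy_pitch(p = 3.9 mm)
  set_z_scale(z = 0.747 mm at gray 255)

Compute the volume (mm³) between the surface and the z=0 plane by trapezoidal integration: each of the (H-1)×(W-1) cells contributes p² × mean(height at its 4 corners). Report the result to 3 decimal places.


231.448

height_mm = gray/255 × 0.747; cell vol = 3.9² × mean(4 corners)
unit = 3.9² × 0.747 / (4×255) = 0.0111391 mm³ per gray-sum
row 0: Σ corner-gray over 5 cells = 3219  → 35.8567
row 1: Σ corner-gray over 5 cells = 2362  → 26.3105
row 2: Σ corner-gray over 5 cells = 2726  → 30.3652
row 3: Σ corner-gray over 5 cells = 3349  → 37.3048
row 4: Σ corner-gray over 5 cells = 3488  → 38.8531
row 5: Σ corner-gray over 5 cells = 3241  → 36.1018
row 6: Σ corner-gray over 5 cells = 2393  → 26.6558
Σ rows: total corner-gray = 20778  → 231.4480 mm³
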